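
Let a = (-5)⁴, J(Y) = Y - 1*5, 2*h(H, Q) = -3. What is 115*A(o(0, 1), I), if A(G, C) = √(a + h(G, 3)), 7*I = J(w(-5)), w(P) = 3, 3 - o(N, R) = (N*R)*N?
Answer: 115*√2494/2 ≈ 2871.5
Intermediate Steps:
o(N, R) = 3 - R*N² (o(N, R) = 3 - N*R*N = 3 - R*N²)
h(H, Q) = -3/2 (h(H, Q) = (½)*(-3) = -3/2)
J(Y) = -5 + Y (J(Y) = Y - 5 = -5 + Y)
a = 625
I = -2/7 (I = (-5 + 3)/7 = (⅐)*(-2) = -2/7 ≈ -0.28571)
A(G, C) = √2494/2 (A(G, C) = √(625 - 3/2) = √(1247/2) = √2494/2)
115*A(o(0, 1), I) = 115*(√2494/2) = 115*√2494/2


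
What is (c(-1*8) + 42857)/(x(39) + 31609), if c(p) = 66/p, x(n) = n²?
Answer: 34279/26504 ≈ 1.2934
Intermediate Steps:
(c(-1*8) + 42857)/(x(39) + 31609) = (66/((-1*8)) + 42857)/(39² + 31609) = (66/(-8) + 42857)/(1521 + 31609) = (66*(-⅛) + 42857)/33130 = (-33/4 + 42857)*(1/33130) = (171395/4)*(1/33130) = 34279/26504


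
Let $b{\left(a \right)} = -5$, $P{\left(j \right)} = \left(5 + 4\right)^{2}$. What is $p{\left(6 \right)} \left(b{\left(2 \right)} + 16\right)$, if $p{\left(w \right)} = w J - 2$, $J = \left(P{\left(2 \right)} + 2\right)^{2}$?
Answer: $454652$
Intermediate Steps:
$P{\left(j \right)} = 81$ ($P{\left(j \right)} = 9^{2} = 81$)
$J = 6889$ ($J = \left(81 + 2\right)^{2} = 83^{2} = 6889$)
$p{\left(w \right)} = -2 + 6889 w$ ($p{\left(w \right)} = w 6889 - 2 = 6889 w - 2 = -2 + 6889 w$)
$p{\left(6 \right)} \left(b{\left(2 \right)} + 16\right) = \left(-2 + 6889 \cdot 6\right) \left(-5 + 16\right) = \left(-2 + 41334\right) 11 = 41332 \cdot 11 = 454652$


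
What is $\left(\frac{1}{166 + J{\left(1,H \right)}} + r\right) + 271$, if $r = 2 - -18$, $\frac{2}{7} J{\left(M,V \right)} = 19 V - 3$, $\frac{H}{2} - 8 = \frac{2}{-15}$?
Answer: $\frac{10491453}{36053} \approx 291.0$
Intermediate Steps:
$H = \frac{236}{15}$ ($H = 16 + 2 \frac{2}{-15} = 16 + 2 \cdot 2 \left(- \frac{1}{15}\right) = 16 + 2 \left(- \frac{2}{15}\right) = 16 - \frac{4}{15} = \frac{236}{15} \approx 15.733$)
$J{\left(M,V \right)} = - \frac{21}{2} + \frac{133 V}{2}$ ($J{\left(M,V \right)} = \frac{7 \left(19 V - 3\right)}{2} = \frac{7 \left(-3 + 19 V\right)}{2} = - \frac{21}{2} + \frac{133 V}{2}$)
$r = 20$ ($r = 2 + 18 = 20$)
$\left(\frac{1}{166 + J{\left(1,H \right)}} + r\right) + 271 = \left(\frac{1}{166 + \left(- \frac{21}{2} + \frac{133}{2} \cdot \frac{236}{15}\right)} + 20\right) + 271 = \left(\frac{1}{166 + \left(- \frac{21}{2} + \frac{15694}{15}\right)} + 20\right) + 271 = \left(\frac{1}{166 + \frac{31073}{30}} + 20\right) + 271 = \left(\frac{1}{\frac{36053}{30}} + 20\right) + 271 = \left(\frac{30}{36053} + 20\right) + 271 = \frac{721090}{36053} + 271 = \frac{10491453}{36053}$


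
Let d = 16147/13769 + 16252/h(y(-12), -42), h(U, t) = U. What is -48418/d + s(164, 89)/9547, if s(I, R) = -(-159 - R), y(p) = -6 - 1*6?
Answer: 9553942083905/266814811141 ≈ 35.807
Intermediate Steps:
y(p) = -12 (y(p) = -6 - 6 = -12)
s(I, R) = 159 + R
d = -55895006/41307 (d = 16147/13769 + 16252/(-12) = 16147*(1/13769) + 16252*(-1/12) = 16147/13769 - 4063/3 = -55895006/41307 ≈ -1353.2)
-48418/d + s(164, 89)/9547 = -48418/(-55895006/41307) + (159 + 89)/9547 = -48418*(-41307/55895006) + 248*(1/9547) = 1000001163/27947503 + 248/9547 = 9553942083905/266814811141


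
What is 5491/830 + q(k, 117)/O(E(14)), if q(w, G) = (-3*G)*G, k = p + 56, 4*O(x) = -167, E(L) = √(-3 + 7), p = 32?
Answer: 137259437/138610 ≈ 990.26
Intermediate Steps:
E(L) = 2 (E(L) = √4 = 2)
O(x) = -167/4 (O(x) = (¼)*(-167) = -167/4)
k = 88 (k = 32 + 56 = 88)
q(w, G) = -3*G²
5491/830 + q(k, 117)/O(E(14)) = 5491/830 + (-3*117²)/(-167/4) = 5491*(1/830) - 3*13689*(-4/167) = 5491/830 - 41067*(-4/167) = 5491/830 + 164268/167 = 137259437/138610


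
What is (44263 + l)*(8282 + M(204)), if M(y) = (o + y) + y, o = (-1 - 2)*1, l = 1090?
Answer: 393981511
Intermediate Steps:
o = -3 (o = -3*1 = -3)
M(y) = -3 + 2*y (M(y) = (-3 + y) + y = -3 + 2*y)
(44263 + l)*(8282 + M(204)) = (44263 + 1090)*(8282 + (-3 + 2*204)) = 45353*(8282 + (-3 + 408)) = 45353*(8282 + 405) = 45353*8687 = 393981511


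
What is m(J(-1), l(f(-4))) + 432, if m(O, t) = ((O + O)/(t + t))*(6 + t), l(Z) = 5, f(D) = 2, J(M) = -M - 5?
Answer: 2116/5 ≈ 423.20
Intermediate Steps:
J(M) = -5 - M
m(O, t) = O*(6 + t)/t (m(O, t) = ((2*O)/((2*t)))*(6 + t) = ((2*O)*(1/(2*t)))*(6 + t) = (O/t)*(6 + t) = O*(6 + t)/t)
m(J(-1), l(f(-4))) + 432 = (-5 - 1*(-1))*(6 + 5)/5 + 432 = (-5 + 1)*(1/5)*11 + 432 = -4*1/5*11 + 432 = -44/5 + 432 = 2116/5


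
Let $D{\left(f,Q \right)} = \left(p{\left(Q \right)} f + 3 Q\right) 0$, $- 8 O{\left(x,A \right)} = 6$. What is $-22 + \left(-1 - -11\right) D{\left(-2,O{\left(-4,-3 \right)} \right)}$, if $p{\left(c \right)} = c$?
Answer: $-22$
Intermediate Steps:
$O{\left(x,A \right)} = - \frac{3}{4}$ ($O{\left(x,A \right)} = \left(- \frac{1}{8}\right) 6 = - \frac{3}{4}$)
$D{\left(f,Q \right)} = 0$ ($D{\left(f,Q \right)} = \left(Q f + 3 Q\right) 0 = \left(3 Q + Q f\right) 0 = 0$)
$-22 + \left(-1 - -11\right) D{\left(-2,O{\left(-4,-3 \right)} \right)} = -22 + \left(-1 - -11\right) 0 = -22 + \left(-1 + 11\right) 0 = -22 + 10 \cdot 0 = -22 + 0 = -22$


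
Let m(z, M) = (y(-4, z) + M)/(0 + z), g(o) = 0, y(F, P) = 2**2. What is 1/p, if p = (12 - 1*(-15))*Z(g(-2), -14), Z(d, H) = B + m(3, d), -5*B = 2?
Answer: 5/126 ≈ 0.039683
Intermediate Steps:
B = -2/5 (B = -1/5*2 = -2/5 ≈ -0.40000)
y(F, P) = 4
m(z, M) = (4 + M)/z (m(z, M) = (4 + M)/(0 + z) = (4 + M)/z)
Z(d, H) = 14/15 + d/3 (Z(d, H) = -2/5 + (4 + d)/3 = -2/5 + (4/3 + d/3) = 14/15 + d/3)
p = 126/5 (p = (12 - 1*(-15))*(14/15 + (1/3)*0) = (12 + 15)*(14/15 + 0) = 27*(14/15) = 126/5 ≈ 25.200)
1/p = 1/(126/5) = 5/126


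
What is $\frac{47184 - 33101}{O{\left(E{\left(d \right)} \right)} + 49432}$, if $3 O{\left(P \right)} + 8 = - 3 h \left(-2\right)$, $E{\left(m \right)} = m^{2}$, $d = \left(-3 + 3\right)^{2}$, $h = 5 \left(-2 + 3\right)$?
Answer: $\frac{42249}{148318} \approx 0.28485$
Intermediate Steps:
$h = 5$ ($h = 5 \cdot 1 = 5$)
$d = 0$ ($d = 0^{2} = 0$)
$O{\left(P \right)} = \frac{22}{3}$ ($O{\left(P \right)} = - \frac{8}{3} + \frac{\left(-3\right) 5 \left(-2\right)}{3} = - \frac{8}{3} + \frac{\left(-15\right) \left(-2\right)}{3} = - \frac{8}{3} + \frac{1}{3} \cdot 30 = - \frac{8}{3} + 10 = \frac{22}{3}$)
$\frac{47184 - 33101}{O{\left(E{\left(d \right)} \right)} + 49432} = \frac{47184 - 33101}{\frac{22}{3} + 49432} = \frac{14083}{\frac{148318}{3}} = 14083 \cdot \frac{3}{148318} = \frac{42249}{148318}$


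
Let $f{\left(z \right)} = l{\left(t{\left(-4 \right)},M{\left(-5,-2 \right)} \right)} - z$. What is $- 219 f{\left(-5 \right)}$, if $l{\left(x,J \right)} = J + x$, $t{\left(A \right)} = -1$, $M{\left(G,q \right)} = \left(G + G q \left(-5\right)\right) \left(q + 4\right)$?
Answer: $23214$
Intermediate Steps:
$M{\left(G,q \right)} = \left(4 + q\right) \left(G - 5 G q\right)$ ($M{\left(G,q \right)} = \left(G - 5 G q\right) \left(4 + q\right) = \left(4 + q\right) \left(G - 5 G q\right)$)
$f{\left(z \right)} = -111 - z$ ($f{\left(z \right)} = \left(- 5 \left(4 - -38 - 5 \left(-2\right)^{2}\right) - 1\right) - z = \left(- 5 \left(4 + 38 - 20\right) - 1\right) - z = \left(\left(-5\right) 22 - 1\right) - z = \left(-110 - 1\right) - z = -111 - z$)
$- 219 f{\left(-5 \right)} = - 219 \left(-111 - -5\right) = - 219 \left(-111 + 5\right) = \left(-219\right) \left(-106\right) = 23214$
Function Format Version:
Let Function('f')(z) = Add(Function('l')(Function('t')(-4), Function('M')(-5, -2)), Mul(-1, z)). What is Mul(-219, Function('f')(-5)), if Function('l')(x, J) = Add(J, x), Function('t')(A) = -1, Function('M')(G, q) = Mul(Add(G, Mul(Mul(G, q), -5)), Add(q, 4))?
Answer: 23214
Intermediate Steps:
Function('M')(G, q) = Mul(Add(4, q), Add(G, Mul(-5, G, q))) (Function('M')(G, q) = Mul(Add(G, Mul(-5, G, q)), Add(4, q)) = Mul(Add(4, q), Add(G, Mul(-5, G, q))))
Function('f')(z) = Add(-111, Mul(-1, z)) (Function('f')(z) = Add(Add(Mul(-5, Add(4, Mul(-19, -2), Mul(-5, Pow(-2, 2)))), -1), Mul(-1, z)) = Add(Add(Mul(-5, Add(4, 38, Mul(-5, 4))), -1), Mul(-1, z)) = Add(Add(Mul(-5, Add(4, 38, -20)), -1), Mul(-1, z)) = Add(Add(Mul(-5, 22), -1), Mul(-1, z)) = Add(Add(-110, -1), Mul(-1, z)) = Add(-111, Mul(-1, z)))
Mul(-219, Function('f')(-5)) = Mul(-219, Add(-111, Mul(-1, -5))) = Mul(-219, Add(-111, 5)) = Mul(-219, -106) = 23214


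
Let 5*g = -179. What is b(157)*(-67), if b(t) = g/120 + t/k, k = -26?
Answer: 3311609/7800 ≈ 424.57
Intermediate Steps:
g = -179/5 (g = (1/5)*(-179) = -179/5 ≈ -35.800)
b(t) = -179/600 - t/26 (b(t) = -179/5/120 + t/(-26) = -179/5*1/120 + t*(-1/26) = -179/600 - t/26)
b(157)*(-67) = (-179/600 - 1/26*157)*(-67) = (-179/600 - 157/26)*(-67) = -49427/7800*(-67) = 3311609/7800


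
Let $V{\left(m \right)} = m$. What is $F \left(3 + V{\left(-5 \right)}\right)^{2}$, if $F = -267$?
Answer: $-1068$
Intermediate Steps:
$F \left(3 + V{\left(-5 \right)}\right)^{2} = - 267 \left(3 - 5\right)^{2} = - 267 \left(-2\right)^{2} = \left(-267\right) 4 = -1068$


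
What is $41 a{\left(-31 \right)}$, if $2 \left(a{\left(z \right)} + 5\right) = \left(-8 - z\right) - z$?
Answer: $902$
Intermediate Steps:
$a{\left(z \right)} = -9 - z$ ($a{\left(z \right)} = -5 + \frac{\left(-8 - z\right) - z}{2} = -5 + \frac{-8 - 2 z}{2} = -5 - \left(4 + z\right) = -9 - z$)
$41 a{\left(-31 \right)} = 41 \left(-9 - -31\right) = 41 \left(-9 + 31\right) = 41 \cdot 22 = 902$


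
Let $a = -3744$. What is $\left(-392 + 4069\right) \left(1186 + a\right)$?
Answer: $-9405766$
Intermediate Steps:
$\left(-392 + 4069\right) \left(1186 + a\right) = \left(-392 + 4069\right) \left(1186 - 3744\right) = 3677 \left(-2558\right) = -9405766$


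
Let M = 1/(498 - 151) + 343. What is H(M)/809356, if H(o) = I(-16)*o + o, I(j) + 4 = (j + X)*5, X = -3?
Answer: -2916039/70211633 ≈ -0.041532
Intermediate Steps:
I(j) = -19 + 5*j (I(j) = -4 + (j - 3)*5 = -4 + (-3 + j)*5 = -4 + (-15 + 5*j) = -19 + 5*j)
M = 119022/347 (M = 1/347 + 343 = 119022/347 ≈ 343.00)
H(o) = -98*o (H(o) = (-19 + 5*(-16))*o + o = (-19 - 80)*o + o = -99*o + o = -98*o)
H(M)/809356 = -98*119022/347/809356 = -11664156/347*1/809356 = -2916039/70211633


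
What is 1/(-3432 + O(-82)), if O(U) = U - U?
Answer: -1/3432 ≈ -0.00029138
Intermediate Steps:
O(U) = 0
1/(-3432 + O(-82)) = 1/(-3432 + 0) = 1/(-3432) = -1/3432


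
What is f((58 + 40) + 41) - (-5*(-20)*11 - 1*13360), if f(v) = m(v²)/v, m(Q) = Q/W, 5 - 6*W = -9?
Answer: 86237/7 ≈ 12320.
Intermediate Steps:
W = 7/3 (W = ⅚ - ⅙*(-9) = ⅚ + 3/2 = 7/3 ≈ 2.3333)
m(Q) = 3*Q/7 (m(Q) = Q/(7/3) = Q*(3/7) = 3*Q/7)
f(v) = 3*v/7 (f(v) = (3*v²/7)/v = 3*v/7)
f((58 + 40) + 41) - (-5*(-20)*11 - 1*13360) = 3*((58 + 40) + 41)/7 - (-5*(-20)*11 - 1*13360) = 3*(98 + 41)/7 - (100*11 - 13360) = (3/7)*139 - (1100 - 13360) = 417/7 - 1*(-12260) = 417/7 + 12260 = 86237/7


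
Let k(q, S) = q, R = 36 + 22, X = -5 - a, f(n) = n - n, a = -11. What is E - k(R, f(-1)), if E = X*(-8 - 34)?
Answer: -310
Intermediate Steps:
f(n) = 0
X = 6 (X = -5 - 1*(-11) = -5 + 11 = 6)
R = 58
E = -252 (E = 6*(-8 - 34) = 6*(-42) = -252)
E - k(R, f(-1)) = -252 - 1*58 = -252 - 58 = -310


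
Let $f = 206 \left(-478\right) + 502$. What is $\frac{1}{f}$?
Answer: $- \frac{1}{97966} \approx -1.0208 \cdot 10^{-5}$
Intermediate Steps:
$f = -97966$ ($f = -98468 + 502 = -97966$)
$\frac{1}{f} = \frac{1}{-97966} = - \frac{1}{97966}$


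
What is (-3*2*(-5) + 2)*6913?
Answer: 221216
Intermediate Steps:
(-3*2*(-5) + 2)*6913 = (-6*(-5) + 2)*6913 = (30 + 2)*6913 = 32*6913 = 221216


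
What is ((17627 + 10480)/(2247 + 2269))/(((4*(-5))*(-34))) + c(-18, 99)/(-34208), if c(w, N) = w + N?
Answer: 11136609/1641385360 ≈ 0.0067849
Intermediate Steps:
c(w, N) = N + w
((17627 + 10480)/(2247 + 2269))/(((4*(-5))*(-34))) + c(-18, 99)/(-34208) = ((17627 + 10480)/(2247 + 2269))/(((4*(-5))*(-34))) + (99 - 18)/(-34208) = (28107/4516)/((-20*(-34))) + 81*(-1/34208) = (28107*(1/4516))/680 - 81/34208 = (28107/4516)*(1/680) - 81/34208 = 28107/3070880 - 81/34208 = 11136609/1641385360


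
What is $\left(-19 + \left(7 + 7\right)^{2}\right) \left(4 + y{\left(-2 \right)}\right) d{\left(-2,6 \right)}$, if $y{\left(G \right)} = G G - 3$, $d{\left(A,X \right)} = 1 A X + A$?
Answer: $-12390$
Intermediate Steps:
$d{\left(A,X \right)} = A + A X$ ($d{\left(A,X \right)} = A X + A = A + A X$)
$y{\left(G \right)} = -3 + G^{2}$ ($y{\left(G \right)} = G^{2} - 3 = -3 + G^{2}$)
$\left(-19 + \left(7 + 7\right)^{2}\right) \left(4 + y{\left(-2 \right)}\right) d{\left(-2,6 \right)} = \left(-19 + \left(7 + 7\right)^{2}\right) \left(4 - \left(3 - \left(-2\right)^{2}\right)\right) \left(- 2 \left(1 + 6\right)\right) = \left(-19 + 14^{2}\right) \left(4 + \left(-3 + 4\right)\right) \left(\left(-2\right) 7\right) = \left(-19 + 196\right) \left(4 + 1\right) \left(-14\right) = 177 \cdot 5 \left(-14\right) = 177 \left(-70\right) = -12390$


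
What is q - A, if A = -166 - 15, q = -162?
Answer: 19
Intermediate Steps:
A = -181
q - A = -162 - 1*(-181) = -162 + 181 = 19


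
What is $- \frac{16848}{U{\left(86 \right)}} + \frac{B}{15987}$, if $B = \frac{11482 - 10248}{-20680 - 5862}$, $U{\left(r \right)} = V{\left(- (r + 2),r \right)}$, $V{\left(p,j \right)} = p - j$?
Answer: $\frac{595755025523}{6152740833} \approx 96.828$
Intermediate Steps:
$U{\left(r \right)} = -2 - 2 r$ ($U{\left(r \right)} = - (r + 2) - r = - (2 + r) - r = \left(-2 - r\right) - r = -2 - 2 r$)
$B = - \frac{617}{13271}$ ($B = \frac{1234}{-26542} = 1234 \left(- \frac{1}{26542}\right) = - \frac{617}{13271} \approx -0.046492$)
$- \frac{16848}{U{\left(86 \right)}} + \frac{B}{15987} = - \frac{16848}{-2 - 172} - \frac{617}{13271 \cdot 15987} = - \frac{16848}{-2 - 172} - \frac{617}{212163477} = - \frac{16848}{-174} - \frac{617}{212163477} = \left(-16848\right) \left(- \frac{1}{174}\right) - \frac{617}{212163477} = \frac{2808}{29} - \frac{617}{212163477} = \frac{595755025523}{6152740833}$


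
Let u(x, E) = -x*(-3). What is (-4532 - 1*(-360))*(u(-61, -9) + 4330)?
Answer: -17301284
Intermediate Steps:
u(x, E) = 3*x
(-4532 - 1*(-360))*(u(-61, -9) + 4330) = (-4532 - 1*(-360))*(3*(-61) + 4330) = (-4532 + 360)*(-183 + 4330) = -4172*4147 = -17301284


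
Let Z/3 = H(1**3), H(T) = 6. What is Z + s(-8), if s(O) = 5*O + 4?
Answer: -18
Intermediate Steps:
s(O) = 4 + 5*O
Z = 18 (Z = 3*6 = 18)
Z + s(-8) = 18 + (4 + 5*(-8)) = 18 + (4 - 40) = 18 - 36 = -18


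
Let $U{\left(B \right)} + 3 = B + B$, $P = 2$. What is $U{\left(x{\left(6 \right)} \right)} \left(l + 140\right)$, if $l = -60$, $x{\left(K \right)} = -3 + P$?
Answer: $-400$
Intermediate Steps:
$x{\left(K \right)} = -1$ ($x{\left(K \right)} = -3 + 2 = -1$)
$U{\left(B \right)} = -3 + 2 B$ ($U{\left(B \right)} = -3 + \left(B + B\right) = -3 + 2 B$)
$U{\left(x{\left(6 \right)} \right)} \left(l + 140\right) = \left(-3 + 2 \left(-1\right)\right) \left(-60 + 140\right) = \left(-3 - 2\right) 80 = \left(-5\right) 80 = -400$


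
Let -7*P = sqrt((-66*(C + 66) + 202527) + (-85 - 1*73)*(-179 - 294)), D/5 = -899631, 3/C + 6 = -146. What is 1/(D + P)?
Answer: -16751129220/75349175635848221 + 14*sqrt(394076701)/75349175635848221 ≈ -2.2231e-7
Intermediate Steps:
C = -3/152 (C = 3/(-6 - 146) = 3/(-152) = 3*(-1/152) = -3/152 ≈ -0.019737)
D = -4498155 (D = 5*(-899631) = -4498155)
P = -sqrt(394076701)/266 (P = -sqrt((-66*(-3/152 + 66) + 202527) + (-85 - 1*73)*(-179 - 294))/7 = -sqrt((-66*10029/152 + 202527) + (-85 - 73)*(-473))/7 = -sqrt((-330957/76 + 202527) - 158*(-473))/7 = -sqrt(15061095/76 + 74734)/7 = -sqrt(394076701)/266 ≈ -74.629)
1/(D + P) = 1/(-4498155 - sqrt(394076701)/266)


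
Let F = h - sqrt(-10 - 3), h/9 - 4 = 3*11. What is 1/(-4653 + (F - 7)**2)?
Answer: I/(2*(326*sqrt(13) + 50805*I)) ≈ 9.8363e-6 + 2.2757e-7*I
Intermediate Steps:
h = 333 (h = 36 + 9*(3*11) = 36 + 9*33 = 36 + 297 = 333)
F = 333 - I*sqrt(13) (F = 333 - sqrt(-10 - 3) = 333 - sqrt(-13) = 333 - I*sqrt(13) ≈ 333.0 - 3.6056*I)
1/(-4653 + (F - 7)**2) = 1/(-4653 + ((333 - I*sqrt(13)) - 7)**2) = 1/(-4653 + (326 - I*sqrt(13))**2)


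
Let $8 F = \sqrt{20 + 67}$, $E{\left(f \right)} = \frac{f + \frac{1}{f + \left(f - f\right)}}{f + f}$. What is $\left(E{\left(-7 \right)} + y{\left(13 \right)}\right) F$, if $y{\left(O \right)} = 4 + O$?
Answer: $\frac{429 \sqrt{87}}{196} \approx 20.416$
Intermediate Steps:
$E{\left(f \right)} = \frac{f + \frac{1}{f}}{2 f}$ ($E{\left(f \right)} = \frac{f + \frac{1}{f + 0}}{2 f} = \left(f + \frac{1}{f}\right) \frac{1}{2 f} = \frac{f + \frac{1}{f}}{2 f}$)
$F = \frac{\sqrt{87}}{8}$ ($F = \frac{\sqrt{20 + 67}}{8} = \frac{\sqrt{87}}{8} \approx 1.1659$)
$\left(E{\left(-7 \right)} + y{\left(13 \right)}\right) F = \left(\frac{1 + \left(-7\right)^{2}}{2 \cdot 49} + \left(4 + 13\right)\right) \frac{\sqrt{87}}{8} = \left(\frac{1}{2} \cdot \frac{1}{49} \left(1 + 49\right) + 17\right) \frac{\sqrt{87}}{8} = \left(\frac{1}{2} \cdot \frac{1}{49} \cdot 50 + 17\right) \frac{\sqrt{87}}{8} = \left(\frac{25}{49} + 17\right) \frac{\sqrt{87}}{8} = \frac{858 \frac{\sqrt{87}}{8}}{49} = \frac{429 \sqrt{87}}{196}$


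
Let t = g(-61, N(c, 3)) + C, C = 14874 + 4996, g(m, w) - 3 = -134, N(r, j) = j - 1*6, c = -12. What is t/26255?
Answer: 19739/26255 ≈ 0.75182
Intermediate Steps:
N(r, j) = -6 + j (N(r, j) = j - 6 = -6 + j)
g(m, w) = -131 (g(m, w) = 3 - 134 = -131)
C = 19870
t = 19739 (t = -131 + 19870 = 19739)
t/26255 = 19739/26255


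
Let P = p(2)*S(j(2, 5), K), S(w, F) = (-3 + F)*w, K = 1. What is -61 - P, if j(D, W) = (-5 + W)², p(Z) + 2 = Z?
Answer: -61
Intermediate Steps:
p(Z) = -2 + Z
S(w, F) = w*(-3 + F)
P = 0 (P = (-2 + 2)*((-5 + 5)²*(-3 + 1)) = 0*(0²*(-2)) = 0*(0*(-2)) = 0*0 = 0)
-61 - P = -61 - 1*0 = -61 + 0 = -61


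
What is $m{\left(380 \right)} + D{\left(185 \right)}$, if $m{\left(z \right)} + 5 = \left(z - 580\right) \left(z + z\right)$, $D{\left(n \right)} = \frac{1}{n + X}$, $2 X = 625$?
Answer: $- \frac{151244973}{995} \approx -1.5201 \cdot 10^{5}$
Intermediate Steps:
$X = \frac{625}{2}$ ($X = \frac{1}{2} \cdot 625 = \frac{625}{2} \approx 312.5$)
$D{\left(n \right)} = \frac{1}{\frac{625}{2} + n}$ ($D{\left(n \right)} = \frac{1}{n + \frac{625}{2}} = \frac{1}{\frac{625}{2} + n}$)
$m{\left(z \right)} = -5 + 2 z \left(-580 + z\right)$ ($m{\left(z \right)} = -5 + \left(z - 580\right) \left(z + z\right) = -5 + \left(-580 + z\right) 2 z = -5 + 2 z \left(-580 + z\right)$)
$m{\left(380 \right)} + D{\left(185 \right)} = \left(-5 - 440800 + 2 \cdot 380^{2}\right) + \frac{2}{625 + 2 \cdot 185} = \left(-5 - 440800 + 2 \cdot 144400\right) + \frac{2}{625 + 370} = \left(-5 - 440800 + 288800\right) + \frac{2}{995} = -152005 + 2 \cdot \frac{1}{995} = -152005 + \frac{2}{995} = - \frac{151244973}{995}$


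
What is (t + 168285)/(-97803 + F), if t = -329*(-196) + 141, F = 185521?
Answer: 116455/43859 ≈ 2.6552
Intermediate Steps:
t = 64625 (t = 64484 + 141 = 64625)
(t + 168285)/(-97803 + F) = (64625 + 168285)/(-97803 + 185521) = 232910/87718 = 232910*(1/87718) = 116455/43859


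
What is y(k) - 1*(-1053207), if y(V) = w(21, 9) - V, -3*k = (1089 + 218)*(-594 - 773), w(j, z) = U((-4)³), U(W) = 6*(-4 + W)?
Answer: 1371728/3 ≈ 4.5724e+5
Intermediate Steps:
U(W) = -24 + 6*W
w(j, z) = -408 (w(j, z) = -24 + 6*(-4)³ = -24 + 6*(-64) = -24 - 384 = -408)
k = 1786669/3 (k = -(1089 + 218)*(-594 - 773)/3 = -1307*(-1367)/3 = -⅓*(-1786669) = 1786669/3 ≈ 5.9556e+5)
y(V) = -408 - V
y(k) - 1*(-1053207) = (-408 - 1*1786669/3) - 1*(-1053207) = (-408 - 1786669/3) + 1053207 = -1787893/3 + 1053207 = 1371728/3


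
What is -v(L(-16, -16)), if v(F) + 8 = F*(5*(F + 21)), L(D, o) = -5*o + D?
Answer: -27192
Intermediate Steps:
L(D, o) = D - 5*o
v(F) = -8 + F*(105 + 5*F) (v(F) = -8 + F*(5*(F + 21)) = -8 + F*(5*(21 + F)) = -8 + F*(105 + 5*F))
-v(L(-16, -16)) = -(-8 + 5*(-16 - 5*(-16))² + 105*(-16 - 5*(-16))) = -(-8 + 5*(-16 + 80)² + 105*(-16 + 80)) = -(-8 + 5*64² + 105*64) = -(-8 + 5*4096 + 6720) = -(-8 + 20480 + 6720) = -1*27192 = -27192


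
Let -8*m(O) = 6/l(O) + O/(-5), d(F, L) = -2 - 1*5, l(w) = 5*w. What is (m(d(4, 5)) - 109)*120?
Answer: -91689/7 ≈ -13098.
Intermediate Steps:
d(F, L) = -7 (d(F, L) = -2 - 5 = -7)
m(O) = -3/(20*O) + O/40 (m(O) = -(6/((5*O)) + O/(-5))/8 = -(6*(1/(5*O)) + O*(-⅕))/8 = -(6/(5*O) - O/5)/8 = -(-O/5 + 6/(5*O))/8 = -3/(20*O) + O/40)
(m(d(4, 5)) - 109)*120 = ((1/40)*(-6 + (-7)²)/(-7) - 109)*120 = ((1/40)*(-⅐)*(-6 + 49) - 109)*120 = ((1/40)*(-⅐)*43 - 109)*120 = (-43/280 - 109)*120 = -30563/280*120 = -91689/7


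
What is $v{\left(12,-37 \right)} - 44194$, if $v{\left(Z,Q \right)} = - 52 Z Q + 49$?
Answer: $-21057$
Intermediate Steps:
$v{\left(Z,Q \right)} = 49 - 52 Q Z$ ($v{\left(Z,Q \right)} = - 52 Q Z + 49 = 49 - 52 Q Z$)
$v{\left(12,-37 \right)} - 44194 = \left(49 - \left(-1924\right) 12\right) - 44194 = \left(49 + 23088\right) - 44194 = 23137 - 44194 = -21057$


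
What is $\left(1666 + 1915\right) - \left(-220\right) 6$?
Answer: $4901$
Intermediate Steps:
$\left(1666 + 1915\right) - \left(-220\right) 6 = 3581 - -1320 = 3581 + 1320 = 4901$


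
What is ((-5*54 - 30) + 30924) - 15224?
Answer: 15400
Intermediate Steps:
((-5*54 - 30) + 30924) - 15224 = ((-270 - 30) + 30924) - 15224 = (-300 + 30924) - 15224 = 30624 - 15224 = 15400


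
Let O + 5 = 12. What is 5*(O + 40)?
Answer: 235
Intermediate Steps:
O = 7 (O = -5 + 12 = 7)
5*(O + 40) = 5*(7 + 40) = 5*47 = 235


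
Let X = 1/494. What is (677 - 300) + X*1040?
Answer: 7203/19 ≈ 379.11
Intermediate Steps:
X = 1/494 ≈ 0.0020243
(677 - 300) + X*1040 = (677 - 300) + (1/494)*1040 = 377 + 40/19 = 7203/19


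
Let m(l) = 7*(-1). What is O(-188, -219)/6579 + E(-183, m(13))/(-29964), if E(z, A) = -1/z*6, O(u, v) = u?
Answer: -57273385/2004187086 ≈ -0.028577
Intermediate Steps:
m(l) = -7
E(z, A) = -6/z
O(-188, -219)/6579 + E(-183, m(13))/(-29964) = -188/6579 - 6/(-183)/(-29964) = -188*1/6579 - 6*(-1/183)*(-1/29964) = -188/6579 + (2/61)*(-1/29964) = -188/6579 - 1/913902 = -57273385/2004187086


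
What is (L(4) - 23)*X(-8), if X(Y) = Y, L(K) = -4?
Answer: 216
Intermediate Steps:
(L(4) - 23)*X(-8) = (-4 - 23)*(-8) = -27*(-8) = 216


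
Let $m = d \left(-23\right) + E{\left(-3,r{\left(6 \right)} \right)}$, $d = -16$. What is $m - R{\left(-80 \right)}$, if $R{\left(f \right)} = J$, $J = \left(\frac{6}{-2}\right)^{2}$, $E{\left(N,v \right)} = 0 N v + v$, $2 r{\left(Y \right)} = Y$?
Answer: $362$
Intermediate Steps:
$r{\left(Y \right)} = \frac{Y}{2}$
$E{\left(N,v \right)} = v$ ($E{\left(N,v \right)} = 0 v + v = 0 + v = v$)
$J = 9$ ($J = \left(6 \left(- \frac{1}{2}\right)\right)^{2} = \left(-3\right)^{2} = 9$)
$R{\left(f \right)} = 9$
$m = 371$ ($m = \left(-16\right) \left(-23\right) + \frac{1}{2} \cdot 6 = 368 + 3 = 371$)
$m - R{\left(-80 \right)} = 371 - 9 = 362$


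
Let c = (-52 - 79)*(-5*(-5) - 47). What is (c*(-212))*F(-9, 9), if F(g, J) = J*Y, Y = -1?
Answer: 5498856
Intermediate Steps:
F(g, J) = -J (F(g, J) = J*(-1) = -J)
c = 2882 (c = -131*(25 - 47) = -131*(-22) = 2882)
(c*(-212))*F(-9, 9) = (2882*(-212))*(-1*9) = -610984*(-9) = 5498856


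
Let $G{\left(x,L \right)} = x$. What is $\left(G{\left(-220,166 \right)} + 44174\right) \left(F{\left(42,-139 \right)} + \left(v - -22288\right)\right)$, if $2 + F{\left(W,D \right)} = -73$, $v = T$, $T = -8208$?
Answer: $615575770$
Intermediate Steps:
$v = -8208$
$F{\left(W,D \right)} = -75$ ($F{\left(W,D \right)} = -2 - 73 = -75$)
$\left(G{\left(-220,166 \right)} + 44174\right) \left(F{\left(42,-139 \right)} + \left(v - -22288\right)\right) = \left(-220 + 44174\right) \left(-75 - -14080\right) = 43954 \left(-75 + \left(-8208 + 22288\right)\right) = 43954 \left(-75 + 14080\right) = 43954 \cdot 14005 = 615575770$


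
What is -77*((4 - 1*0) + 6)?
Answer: -770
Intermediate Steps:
-77*((4 - 1*0) + 6) = -77*((4 + 0) + 6) = -77*(4 + 6) = -77*10 = -1*770 = -770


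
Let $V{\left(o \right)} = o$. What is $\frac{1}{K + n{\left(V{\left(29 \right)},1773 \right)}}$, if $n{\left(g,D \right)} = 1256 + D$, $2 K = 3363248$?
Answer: $\frac{1}{1684653} \approx 5.9359 \cdot 10^{-7}$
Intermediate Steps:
$K = 1681624$ ($K = \frac{1}{2} \cdot 3363248 = 1681624$)
$\frac{1}{K + n{\left(V{\left(29 \right)},1773 \right)}} = \frac{1}{1681624 + \left(1256 + 1773\right)} = \frac{1}{1681624 + 3029} = \frac{1}{1684653}$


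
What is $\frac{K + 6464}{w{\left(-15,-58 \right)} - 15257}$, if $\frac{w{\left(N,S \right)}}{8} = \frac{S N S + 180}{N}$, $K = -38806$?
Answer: $- \frac{32342}{11559} \approx -2.798$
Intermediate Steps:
$w{\left(N,S \right)} = \frac{8 \left(180 + N S^{2}\right)}{N}$ ($w{\left(N,S \right)} = 8 \frac{S N S + 180}{N} = 8 \frac{N S S + 180}{N} = 8 \frac{N S^{2} + 180}{N} = 8 \frac{180 + N S^{2}}{N} = \frac{8 \left(180 + N S^{2}\right)}{N}$)
$\frac{K + 6464}{w{\left(-15,-58 \right)} - 15257} = \frac{-38806 + 6464}{\left(8 \left(-58\right)^{2} + \frac{1440}{-15}\right) - 15257} = - \frac{32342}{\left(8 \cdot 3364 + 1440 \left(- \frac{1}{15}\right)\right) - 15257} = - \frac{32342}{\left(26912 - 96\right) - 15257} = - \frac{32342}{26816 - 15257} = - \frac{32342}{11559}$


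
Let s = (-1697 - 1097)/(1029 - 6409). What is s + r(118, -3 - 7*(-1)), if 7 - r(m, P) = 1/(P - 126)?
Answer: 617596/82045 ≈ 7.5275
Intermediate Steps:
s = 1397/2690 (s = -2794/(-5380) = -2794*(-1/5380) = 1397/2690 ≈ 0.51933)
r(m, P) = 7 - 1/(-126 + P) (r(m, P) = 7 - 1/(P - 126) = 7 - 1/(-126 + P))
s + r(118, -3 - 7*(-1)) = 1397/2690 + (-883 + 7*(-3 - 7*(-1)))/(-126 + (-3 - 7*(-1))) = 1397/2690 + (-883 + 7*(-3 + 7))/(-126 + (-3 + 7)) = 1397/2690 + (-883 + 7*4)/(-126 + 4) = 1397/2690 + (-883 + 28)/(-122) = 1397/2690 - 1/122*(-855) = 1397/2690 + 855/122 = 617596/82045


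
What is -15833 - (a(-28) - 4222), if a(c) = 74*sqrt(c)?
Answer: -11611 - 148*I*sqrt(7) ≈ -11611.0 - 391.57*I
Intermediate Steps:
-15833 - (a(-28) - 4222) = -15833 - (74*sqrt(-28) - 4222) = -15833 - (74*(2*I*sqrt(7)) - 4222) = -15833 - (148*I*sqrt(7) - 4222) = -15833 - (-4222 + 148*I*sqrt(7)) = -15833 + (4222 - 148*I*sqrt(7)) = -11611 - 148*I*sqrt(7)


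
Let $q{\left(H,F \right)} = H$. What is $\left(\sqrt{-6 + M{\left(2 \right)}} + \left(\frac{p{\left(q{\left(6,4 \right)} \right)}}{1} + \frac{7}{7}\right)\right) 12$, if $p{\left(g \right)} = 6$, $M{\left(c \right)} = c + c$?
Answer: $84 + 12 i \sqrt{2} \approx 84.0 + 16.971 i$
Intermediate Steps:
$M{\left(c \right)} = 2 c$
$\left(\sqrt{-6 + M{\left(2 \right)}} + \left(\frac{p{\left(q{\left(6,4 \right)} \right)}}{1} + \frac{7}{7}\right)\right) 12 = \left(\sqrt{-6 + 2 \cdot 2} + \left(\frac{6}{1} + \frac{7}{7}\right)\right) 12 = \left(\sqrt{-6 + 4} + \left(6 \cdot 1 + 7 \cdot \frac{1}{7}\right)\right) 12 = \left(\sqrt{-2} + \left(6 + 1\right)\right) 12 = \left(i \sqrt{2} + 7\right) 12 = \left(7 + i \sqrt{2}\right) 12 = 84 + 12 i \sqrt{2}$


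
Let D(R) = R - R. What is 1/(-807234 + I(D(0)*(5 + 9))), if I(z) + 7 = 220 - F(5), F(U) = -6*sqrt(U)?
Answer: -89669/72364766029 - 2*sqrt(5)/217094298087 ≈ -1.2391e-6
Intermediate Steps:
D(R) = 0
I(z) = 213 + 6*sqrt(5) (I(z) = -7 + (220 - (-6)*sqrt(5)) = -7 + (220 + 6*sqrt(5)) = 213 + 6*sqrt(5))
1/(-807234 + I(D(0)*(5 + 9))) = 1/(-807234 + (213 + 6*sqrt(5))) = 1/(-807021 + 6*sqrt(5))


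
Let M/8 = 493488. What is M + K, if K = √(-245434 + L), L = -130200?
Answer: 3947904 + 7*I*√7666 ≈ 3.9479e+6 + 612.89*I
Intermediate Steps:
M = 3947904 (M = 8*493488 = 3947904)
K = 7*I*√7666 (K = √(-245434 - 130200) = √(-375634) = 7*I*√7666 ≈ 612.89*I)
M + K = 3947904 + 7*I*√7666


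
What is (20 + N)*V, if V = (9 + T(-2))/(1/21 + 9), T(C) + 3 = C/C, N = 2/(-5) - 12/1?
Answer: 147/25 ≈ 5.8800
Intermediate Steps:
N = -62/5 (N = 2*(-⅕) - 12*1 = -⅖ - 12 = -62/5 ≈ -12.400)
T(C) = -2 (T(C) = -3 + C/C = -3 + 1 = -2)
V = 147/190 (V = (9 - 2)/(1/21 + 9) = 7/(1/21 + 9) = 7/(190/21) = 7*(21/190) = 147/190 ≈ 0.77368)
(20 + N)*V = (20 - 62/5)*(147/190) = (38/5)*(147/190) = 147/25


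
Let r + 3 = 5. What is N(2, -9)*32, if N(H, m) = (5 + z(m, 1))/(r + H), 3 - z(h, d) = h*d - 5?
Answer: 176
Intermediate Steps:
r = 2 (r = -3 + 5 = 2)
z(h, d) = 8 - d*h (z(h, d) = 3 - (h*d - 5) = 3 - (d*h - 5) = 3 - (-5 + d*h) = 3 + (5 - d*h) = 8 - d*h)
N(H, m) = (13 - m)/(2 + H) (N(H, m) = (5 + (8 - 1*1*m))/(2 + H) = (5 + (8 - m))/(2 + H) = (13 - m)/(2 + H))
N(2, -9)*32 = ((13 - 1*(-9))/(2 + 2))*32 = ((13 + 9)/4)*32 = ((¼)*22)*32 = (11/2)*32 = 176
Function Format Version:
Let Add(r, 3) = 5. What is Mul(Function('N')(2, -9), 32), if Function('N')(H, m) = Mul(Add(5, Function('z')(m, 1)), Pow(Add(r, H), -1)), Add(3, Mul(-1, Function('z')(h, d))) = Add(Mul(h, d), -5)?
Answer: 176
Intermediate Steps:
r = 2 (r = Add(-3, 5) = 2)
Function('z')(h, d) = Add(8, Mul(-1, d, h)) (Function('z')(h, d) = Add(3, Mul(-1, Add(Mul(h, d), -5))) = Add(3, Mul(-1, Add(Mul(d, h), -5))) = Add(3, Mul(-1, Add(-5, Mul(d, h)))) = Add(3, Add(5, Mul(-1, d, h))) = Add(8, Mul(-1, d, h)))
Function('N')(H, m) = Mul(Pow(Add(2, H), -1), Add(13, Mul(-1, m))) (Function('N')(H, m) = Mul(Add(5, Add(8, Mul(-1, 1, m))), Pow(Add(2, H), -1)) = Mul(Add(5, Add(8, Mul(-1, m))), Pow(Add(2, H), -1)) = Mul(Add(13, Mul(-1, m)), Pow(Add(2, H), -1)) = Mul(Pow(Add(2, H), -1), Add(13, Mul(-1, m))))
Mul(Function('N')(2, -9), 32) = Mul(Mul(Pow(Add(2, 2), -1), Add(13, Mul(-1, -9))), 32) = Mul(Mul(Pow(4, -1), Add(13, 9)), 32) = Mul(Mul(Rational(1, 4), 22), 32) = Mul(Rational(11, 2), 32) = 176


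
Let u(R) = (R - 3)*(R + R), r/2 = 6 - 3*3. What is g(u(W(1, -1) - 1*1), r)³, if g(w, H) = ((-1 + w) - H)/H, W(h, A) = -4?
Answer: -614125/216 ≈ -2843.2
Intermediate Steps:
r = -6 (r = 2*(6 - 3*3) = 2*(6 - 9) = 2*(-3) = -6)
u(R) = 2*R*(-3 + R) (u(R) = (-3 + R)*(2*R) = 2*R*(-3 + R))
g(w, H) = (-1 + w - H)/H
g(u(W(1, -1) - 1*1), r)³ = ((-1 + 2*(-4 - 1*1)*(-3 + (-4 - 1*1)) - 1*(-6))/(-6))³ = (-(-1 + 2*(-4 - 1)*(-3 + (-4 - 1)) + 6)/6)³ = (-(-1 + 2*(-5)*(-3 - 5) + 6)/6)³ = (-(-1 + 2*(-5)*(-8) + 6)/6)³ = (-(-1 + 80 + 6)/6)³ = (-⅙*85)³ = (-85/6)³ = -614125/216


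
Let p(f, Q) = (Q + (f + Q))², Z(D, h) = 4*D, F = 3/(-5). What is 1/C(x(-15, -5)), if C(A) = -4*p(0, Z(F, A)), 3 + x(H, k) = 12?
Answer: -25/2304 ≈ -0.010851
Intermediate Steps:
F = -⅗ (F = 3*(-⅕) = -⅗ ≈ -0.60000)
x(H, k) = 9 (x(H, k) = -3 + 12 = 9)
p(f, Q) = (f + 2*Q)² (p(f, Q) = (Q + (Q + f))² = (f + 2*Q)²)
C(A) = -2304/25 (C(A) = -4*(0 + 2*(4*(-⅗)))² = -4*(0 + 2*(-12/5))² = -4*(0 - 24/5)² = -4*(-24/5)² = -4*576/25 = -2304/25)
1/C(x(-15, -5)) = 1/(-2304/25) = -25/2304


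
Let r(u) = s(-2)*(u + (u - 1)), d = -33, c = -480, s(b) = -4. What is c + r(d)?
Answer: -212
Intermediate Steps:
r(u) = 4 - 8*u (r(u) = -4*(u + (u - 1)) = -4*(u + (-1 + u)) = -4*(-1 + 2*u) = 4 - 8*u)
c + r(d) = -480 + (4 - 8*(-33)) = -480 + (4 + 264) = -480 + 268 = -212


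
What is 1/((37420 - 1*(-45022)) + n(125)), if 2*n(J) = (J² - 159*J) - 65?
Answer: 2/160569 ≈ 1.2456e-5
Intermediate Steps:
n(J) = -65/2 + J²/2 - 159*J/2 (n(J) = ((J² - 159*J) - 65)/2 = (-65 + J² - 159*J)/2 = -65/2 + J²/2 - 159*J/2)
1/((37420 - 1*(-45022)) + n(125)) = 1/((37420 - 1*(-45022)) + (-65/2 + (½)*125² - 159/2*125)) = 1/((37420 + 45022) + (-65/2 + (½)*15625 - 19875/2)) = 1/(82442 + (-65/2 + 15625/2 - 19875/2)) = 1/(82442 - 4315/2) = 1/(160569/2) = 2/160569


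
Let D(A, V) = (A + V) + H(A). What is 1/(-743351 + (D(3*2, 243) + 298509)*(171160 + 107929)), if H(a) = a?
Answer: 1/83381002645 ≈ 1.1993e-11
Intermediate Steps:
D(A, V) = V + 2*A (D(A, V) = (A + V) + A = V + 2*A)
1/(-743351 + (D(3*2, 243) + 298509)*(171160 + 107929)) = 1/(-743351 + ((243 + 2*(3*2)) + 298509)*(171160 + 107929)) = 1/(-743351 + ((243 + 2*6) + 298509)*279089) = 1/(-743351 + ((243 + 12) + 298509)*279089) = 1/(-743351 + (255 + 298509)*279089) = 1/(-743351 + 298764*279089) = 1/(-743351 + 83381745996) = 1/83381002645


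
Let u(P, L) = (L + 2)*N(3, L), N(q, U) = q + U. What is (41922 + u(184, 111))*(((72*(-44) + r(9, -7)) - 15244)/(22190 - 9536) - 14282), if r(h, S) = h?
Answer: -1650905018354/2109 ≈ -7.8279e+8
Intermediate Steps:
N(q, U) = U + q
u(P, L) = (2 + L)*(3 + L) (u(P, L) = (L + 2)*(L + 3) = (2 + L)*(3 + L))
(41922 + u(184, 111))*(((72*(-44) + r(9, -7)) - 15244)/(22190 - 9536) - 14282) = (41922 + (2 + 111)*(3 + 111))*(((72*(-44) + 9) - 15244)/(22190 - 9536) - 14282) = (41922 + 113*114)*(((-3168 + 9) - 15244)/12654 - 14282) = (41922 + 12882)*((-3159 - 15244)*(1/12654) - 14282) = 54804*(-18403*1/12654 - 14282) = 54804*(-18403/12654 - 14282) = 54804*(-180742831/12654) = -1650905018354/2109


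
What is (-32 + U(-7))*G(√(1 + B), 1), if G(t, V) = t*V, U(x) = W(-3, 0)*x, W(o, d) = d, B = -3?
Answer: -32*I*√2 ≈ -45.255*I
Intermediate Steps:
U(x) = 0 (U(x) = 0*x = 0)
G(t, V) = V*t
(-32 + U(-7))*G(√(1 + B), 1) = (-32 + 0)*(1*√(1 - 3)) = -32*√(-2) = -32*I*√2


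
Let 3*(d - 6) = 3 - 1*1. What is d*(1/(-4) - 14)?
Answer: -95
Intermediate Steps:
d = 20/3 (d = 6 + (3 - 1*1)/3 = 6 + (3 - 1)/3 = 6 + (⅓)*2 = 6 + ⅔ = 20/3 ≈ 6.6667)
d*(1/(-4) - 14) = 20*(1/(-4) - 14)/3 = 20*(-¼ - 14)/3 = (20/3)*(-57/4) = -95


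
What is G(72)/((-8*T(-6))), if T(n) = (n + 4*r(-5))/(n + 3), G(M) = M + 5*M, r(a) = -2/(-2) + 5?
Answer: 9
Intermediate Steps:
r(a) = 6 (r(a) = -2*(-1/2) + 5 = 1 + 5 = 6)
G(M) = 6*M
T(n) = (24 + n)/(3 + n) (T(n) = (n + 4*6)/(n + 3) = (n + 24)/(3 + n) = (24 + n)/(3 + n))
G(72)/((-8*T(-6))) = (6*72)/((-8*(24 - 6)/(3 - 6))) = 432/((-8*18/(-3))) = 432/((-(-8)*18/3)) = 432/((-8*(-6))) = 432/48 = 432*(1/48) = 9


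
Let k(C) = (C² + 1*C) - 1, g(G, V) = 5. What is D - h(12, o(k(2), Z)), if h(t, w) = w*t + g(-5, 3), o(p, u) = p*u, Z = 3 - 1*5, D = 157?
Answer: 272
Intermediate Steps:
Z = -2 (Z = 3 - 5 = -2)
k(C) = -1 + C + C² (k(C) = (C² + C) - 1 = (C + C²) - 1 = -1 + C + C²)
h(t, w) = 5 + t*w (h(t, w) = w*t + 5 = t*w + 5 = 5 + t*w)
D - h(12, o(k(2), Z)) = 157 - (5 + 12*((-1 + 2 + 2²)*(-2))) = 157 - (5 + 12*((-1 + 2 + 4)*(-2))) = 157 - (5 + 12*(5*(-2))) = 157 - (5 + 12*(-10)) = 157 - (5 - 120) = 157 - 1*(-115) = 157 + 115 = 272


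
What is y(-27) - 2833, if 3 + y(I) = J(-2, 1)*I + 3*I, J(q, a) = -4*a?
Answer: -2809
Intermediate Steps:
y(I) = -3 - I (y(I) = -3 + ((-4*1)*I + 3*I) = -3 + (-4*I + 3*I) = -3 - I)
y(-27) - 2833 = (-3 - 1*(-27)) - 2833 = (-3 + 27) - 2833 = 24 - 2833 = -2809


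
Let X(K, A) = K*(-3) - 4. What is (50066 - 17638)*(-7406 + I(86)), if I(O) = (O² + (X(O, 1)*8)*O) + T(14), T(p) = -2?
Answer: -5845730704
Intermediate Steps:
X(K, A) = -4 - 3*K (X(K, A) = -3*K - 4 = -4 - 3*K)
I(O) = -2 + O² + O*(-32 - 24*O) (I(O) = (O² + ((-4 - 3*O)*8)*O) - 2 = (O² + (-32 - 24*O)*O) - 2 = (O² + O*(-32 - 24*O)) - 2 = -2 + O² + O*(-32 - 24*O))
(50066 - 17638)*(-7406 + I(86)) = (50066 - 17638)*(-7406 + (-2 - 32*86 - 23*86²)) = 32428*(-7406 + (-2 - 2752 - 23*7396)) = 32428*(-7406 + (-2 - 2752 - 170108)) = 32428*(-7406 - 172862) = 32428*(-180268) = -5845730704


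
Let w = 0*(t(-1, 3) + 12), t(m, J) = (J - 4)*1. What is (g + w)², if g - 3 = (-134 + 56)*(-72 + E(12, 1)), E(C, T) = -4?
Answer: 35176761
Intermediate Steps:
t(m, J) = -4 + J (t(m, J) = (-4 + J)*1 = -4 + J)
g = 5931 (g = 3 + (-134 + 56)*(-72 - 4) = 3 - 78*(-76) = 3 + 5928 = 5931)
w = 0 (w = 0*((-4 + 3) + 12) = 0*(-1 + 12) = 0*11 = 0)
(g + w)² = (5931 + 0)² = 5931² = 35176761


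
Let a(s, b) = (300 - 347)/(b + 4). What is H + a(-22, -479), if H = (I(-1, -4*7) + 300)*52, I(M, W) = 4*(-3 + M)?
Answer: 7014847/475 ≈ 14768.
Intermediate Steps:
I(M, W) = -12 + 4*M
a(s, b) = -47/(4 + b)
H = 14768 (H = ((-12 + 4*(-1)) + 300)*52 = ((-12 - 4) + 300)*52 = (-16 + 300)*52 = 284*52 = 14768)
H + a(-22, -479) = 14768 - 47/(4 - 479) = 14768 - 47/(-475) = 14768 - 47*(-1/475) = 14768 + 47/475 = 7014847/475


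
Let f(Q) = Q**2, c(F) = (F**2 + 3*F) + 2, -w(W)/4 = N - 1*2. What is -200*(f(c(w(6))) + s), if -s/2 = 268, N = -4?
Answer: -84392800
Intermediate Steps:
s = -536 (s = -2*268 = -536)
w(W) = 24 (w(W) = -4*(-4 - 1*2) = -4*(-4 - 2) = -4*(-6) = 24)
c(F) = 2 + F**2 + 3*F
-200*(f(c(w(6))) + s) = -200*((2 + 24**2 + 3*24)**2 - 536) = -200*((2 + 576 + 72)**2 - 536) = -200*(650**2 - 536) = -200*(422500 - 536) = -200*421964 = -84392800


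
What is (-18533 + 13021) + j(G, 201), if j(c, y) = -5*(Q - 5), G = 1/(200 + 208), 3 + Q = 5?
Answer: -5497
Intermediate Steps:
Q = 2 (Q = -3 + 5 = 2)
G = 1/408 ≈ 0.0024510
j(c, y) = 15 (j(c, y) = -5*(2 - 5) = -5*(-3) = 15)
(-18533 + 13021) + j(G, 201) = (-18533 + 13021) + 15 = -5512 + 15 = -5497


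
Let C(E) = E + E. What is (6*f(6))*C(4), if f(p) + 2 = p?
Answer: 192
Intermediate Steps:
f(p) = -2 + p
C(E) = 2*E
(6*f(6))*C(4) = (6*(-2 + 6))*(2*4) = (6*4)*8 = 24*8 = 192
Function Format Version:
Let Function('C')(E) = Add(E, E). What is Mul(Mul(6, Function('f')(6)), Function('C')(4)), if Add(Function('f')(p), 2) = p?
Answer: 192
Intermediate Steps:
Function('f')(p) = Add(-2, p)
Function('C')(E) = Mul(2, E)
Mul(Mul(6, Function('f')(6)), Function('C')(4)) = Mul(Mul(6, Add(-2, 6)), Mul(2, 4)) = Mul(Mul(6, 4), 8) = Mul(24, 8) = 192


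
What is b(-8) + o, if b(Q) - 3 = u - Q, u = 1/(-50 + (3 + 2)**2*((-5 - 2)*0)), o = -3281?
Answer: -163501/50 ≈ -3270.0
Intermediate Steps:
u = -1/50 (u = 1/(-50 + 5**2*(-7*0)) = 1/(-50 + 25*0) = 1/(-50 + 0) = 1/(-50) = -1/50 ≈ -0.020000)
b(Q) = 149/50 - Q (b(Q) = 3 + (-1/50 - Q) = 149/50 - Q)
b(-8) + o = (149/50 - 1*(-8)) - 3281 = (149/50 + 8) - 3281 = 549/50 - 3281 = -163501/50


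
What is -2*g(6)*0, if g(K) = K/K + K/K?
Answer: 0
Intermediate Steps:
g(K) = 2 (g(K) = 1 + 1 = 2)
-2*g(6)*0 = -2*2*0 = -4*0 = 0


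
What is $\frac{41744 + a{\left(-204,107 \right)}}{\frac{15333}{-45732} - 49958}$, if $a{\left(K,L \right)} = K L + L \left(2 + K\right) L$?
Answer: $\frac{34951168808}{761564863} \approx 45.894$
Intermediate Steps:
$a{\left(K,L \right)} = K L + L^{2} \left(2 + K\right)$
$\frac{41744 + a{\left(-204,107 \right)}}{\frac{15333}{-45732} - 49958} = \frac{41744 + 107 \left(-204 + 2 \cdot 107 - 21828\right)}{\frac{15333}{-45732} - 49958} = \frac{41744 + 107 \left(-204 + 214 - 21828\right)}{15333 \left(- \frac{1}{45732}\right) - 49958} = \frac{41744 + 107 \left(-21818\right)}{- \frac{5111}{15244} - 49958} = \frac{41744 - 2334526}{- \frac{761564863}{15244}} = \left(-2292782\right) \left(- \frac{15244}{761564863}\right) = \frac{34951168808}{761564863}$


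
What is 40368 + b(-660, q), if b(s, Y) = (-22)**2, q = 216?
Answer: 40852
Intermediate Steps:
b(s, Y) = 484
40368 + b(-660, q) = 40368 + 484 = 40852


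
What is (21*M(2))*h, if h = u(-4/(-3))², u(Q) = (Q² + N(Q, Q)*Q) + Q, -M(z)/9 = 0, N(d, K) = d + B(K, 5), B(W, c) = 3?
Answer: 0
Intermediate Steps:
N(d, K) = 3 + d (N(d, K) = d + 3 = 3 + d)
M(z) = 0 (M(z) = -9*0 = 0)
u(Q) = Q + Q² + Q*(3 + Q) (u(Q) = (Q² + (3 + Q)*Q) + Q = (Q² + Q*(3 + Q)) + Q = Q + Q² + Q*(3 + Q))
h = 6400/81 (h = (2*(-4/(-3))*(2 - 4/(-3)))² = (2*(-4*(-⅓))*(2 - 4*(-⅓)))² = (2*(4/3)*(2 + 4/3))² = (2*(4/3)*(10/3))² = (80/9)² = 6400/81 ≈ 79.012)
(21*M(2))*h = (21*0)*(6400/81) = 0*(6400/81) = 0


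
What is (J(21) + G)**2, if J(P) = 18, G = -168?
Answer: 22500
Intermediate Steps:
(J(21) + G)**2 = (18 - 168)**2 = (-150)**2 = 22500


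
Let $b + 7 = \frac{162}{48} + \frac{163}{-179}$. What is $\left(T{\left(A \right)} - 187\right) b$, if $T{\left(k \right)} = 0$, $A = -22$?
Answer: $\frac{1214565}{1432} \approx 848.16$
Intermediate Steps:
$b = - \frac{6495}{1432}$ ($b = -7 + \left(\frac{162}{48} + \frac{163}{-179}\right) = -7 + \left(162 \cdot \frac{1}{48} + 163 \left(- \frac{1}{179}\right)\right) = -7 + \left(\frac{27}{8} - \frac{163}{179}\right) = -7 + \frac{3529}{1432} = - \frac{6495}{1432} \approx -4.5356$)
$\left(T{\left(A \right)} - 187\right) b = \left(0 - 187\right) \left(- \frac{6495}{1432}\right) = \left(-187\right) \left(- \frac{6495}{1432}\right) = \frac{1214565}{1432}$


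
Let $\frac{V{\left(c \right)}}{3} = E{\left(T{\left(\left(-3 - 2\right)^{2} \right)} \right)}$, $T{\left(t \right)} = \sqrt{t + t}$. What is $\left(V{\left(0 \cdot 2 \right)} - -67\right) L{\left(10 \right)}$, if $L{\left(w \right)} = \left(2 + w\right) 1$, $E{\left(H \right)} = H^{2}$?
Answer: $2604$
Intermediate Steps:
$T{\left(t \right)} = \sqrt{2} \sqrt{t}$ ($T{\left(t \right)} = \sqrt{2 t} = \sqrt{2} \sqrt{t}$)
$V{\left(c \right)} = 150$ ($V{\left(c \right)} = 3 \left(\sqrt{2} \sqrt{\left(-3 - 2\right)^{2}}\right)^{2} = 3 \left(\sqrt{2} \sqrt{\left(-5\right)^{2}}\right)^{2} = 3 \left(\sqrt{2} \sqrt{25}\right)^{2} = 3 \left(\sqrt{2} \cdot 5\right)^{2} = 3 \left(5 \sqrt{2}\right)^{2} = 3 \cdot 50 = 150$)
$L{\left(w \right)} = 2 + w$
$\left(V{\left(0 \cdot 2 \right)} - -67\right) L{\left(10 \right)} = \left(150 - -67\right) \left(2 + 10\right) = \left(150 + 67\right) 12 = 217 \cdot 12 = 2604$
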